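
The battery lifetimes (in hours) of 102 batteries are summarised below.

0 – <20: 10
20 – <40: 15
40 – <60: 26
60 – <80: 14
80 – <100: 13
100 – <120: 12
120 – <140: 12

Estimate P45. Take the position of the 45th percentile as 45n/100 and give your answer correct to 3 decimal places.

56.077

Cumulative frequencies: 10, 25, 51, 65, 78, 90, 102
n = 102; position = 45n/100 = 45.9.
This falls in the class 40 – <60: L = 40, F = 25, f = 26, h = 20.
45th percentile ≈ 40 + ((45.9 − 25) / 26) × 20 = 56.0769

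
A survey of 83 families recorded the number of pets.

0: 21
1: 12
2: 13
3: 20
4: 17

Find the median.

2

Cumulative frequencies: 21, 33, 46, 66, 83
n = 83, so the median is the value in position (n+1)/2 = 42.
Position 42 falls at value 2.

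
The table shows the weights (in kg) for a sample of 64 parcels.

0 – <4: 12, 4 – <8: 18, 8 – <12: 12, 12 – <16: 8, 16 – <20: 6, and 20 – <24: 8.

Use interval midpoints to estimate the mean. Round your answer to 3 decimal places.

10.125

Midpoints: 2, 6, 10, 14, 18, 22
Σfm = 12×2 + 18×6 + 12×10 + 8×14 + 6×18 + 8×22 = 648
n = Σf = 64
Mean = 648 / 64 = 10.1250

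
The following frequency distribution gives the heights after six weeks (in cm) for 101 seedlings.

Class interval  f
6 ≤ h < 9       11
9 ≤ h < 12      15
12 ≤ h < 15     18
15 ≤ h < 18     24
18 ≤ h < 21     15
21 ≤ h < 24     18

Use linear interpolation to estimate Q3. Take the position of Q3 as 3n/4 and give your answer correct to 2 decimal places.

19.55

Cumulative frequencies: 11, 26, 44, 68, 83, 101
n = 101; position = 3n/4 = 75.75.
This falls in the class 18 ≤ h < 21: L = 18, F = 68, f = 15, h = 3.
Upper quartile ≈ 18 + ((75.75 − 68) / 15) × 3 = 19.5500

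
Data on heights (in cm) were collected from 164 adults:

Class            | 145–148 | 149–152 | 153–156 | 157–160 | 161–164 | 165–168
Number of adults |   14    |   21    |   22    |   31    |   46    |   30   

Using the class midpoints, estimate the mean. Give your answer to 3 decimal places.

Midpoints: 146.5, 150.5, 154.5, 158.5, 162.5, 166.5
Σfm = 14×146.5 + 21×150.5 + 22×154.5 + 31×158.5 + 46×162.5 + 30×166.5 = 25994
n = Σf = 164
Mean = 25994 / 164 = 158.5000

158.500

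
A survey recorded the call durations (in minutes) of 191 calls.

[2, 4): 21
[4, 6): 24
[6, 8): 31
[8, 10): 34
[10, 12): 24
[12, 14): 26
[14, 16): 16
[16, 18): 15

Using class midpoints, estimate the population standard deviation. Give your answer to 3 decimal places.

Midpoints: 3, 5, 7, 9, 11, 13, 15, 17
n = 191, Σfm = 1803, mean = 9.4398
Σfm² = 20295
Σf(m − x̄)² = Σfm² − (Σfm)²/n = 20295 − 1803²/191 = 3275.0576
Population variance = 3275.0576 / 191 = 17.1469
Standard deviation = √17.1469 = 4.1409

4.141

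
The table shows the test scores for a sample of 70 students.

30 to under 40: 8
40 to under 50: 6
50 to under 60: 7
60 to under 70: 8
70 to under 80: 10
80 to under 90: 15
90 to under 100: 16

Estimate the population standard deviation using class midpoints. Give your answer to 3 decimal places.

Midpoints: 35, 45, 55, 65, 75, 85, 95
n = 70, Σfm = 5000, mean = 71.4286
Σfm² = 385950
Σf(m − x̄)² = Σfm² − (Σfm)²/n = 385950 − 5000²/70 = 28807.1429
Population variance = 28807.1429 / 70 = 411.5306
Standard deviation = √411.5306 = 20.2862

20.286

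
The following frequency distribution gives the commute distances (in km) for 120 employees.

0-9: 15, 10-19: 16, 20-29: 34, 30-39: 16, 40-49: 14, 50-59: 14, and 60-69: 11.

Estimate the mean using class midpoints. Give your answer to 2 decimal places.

31.50

Midpoints: 4.5, 14.5, 24.5, 34.5, 44.5, 54.5, 64.5
Σfm = 15×4.5 + 16×14.5 + 34×24.5 + 16×34.5 + 14×44.5 + 14×54.5 + 11×64.5 = 3780
n = Σf = 120
Mean = 3780 / 120 = 31.5000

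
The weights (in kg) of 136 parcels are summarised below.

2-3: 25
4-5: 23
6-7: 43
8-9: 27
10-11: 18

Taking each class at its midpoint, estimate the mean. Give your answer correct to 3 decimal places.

Midpoints: 2.5, 4.5, 6.5, 8.5, 10.5
Σfm = 25×2.5 + 23×4.5 + 43×6.5 + 27×8.5 + 18×10.5 = 864
n = Σf = 136
Mean = 864 / 136 = 6.3529

6.353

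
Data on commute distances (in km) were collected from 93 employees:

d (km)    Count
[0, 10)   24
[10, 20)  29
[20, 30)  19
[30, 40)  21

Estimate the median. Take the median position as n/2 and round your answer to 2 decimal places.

17.76

Cumulative frequencies: 24, 53, 72, 93
n = 93; position = n/2 = 46.5.
This falls in the class [10, 20): L = 10, F = 24, f = 29, h = 10.
Median ≈ 10 + ((46.5 − 24) / 29) × 10 = 17.7586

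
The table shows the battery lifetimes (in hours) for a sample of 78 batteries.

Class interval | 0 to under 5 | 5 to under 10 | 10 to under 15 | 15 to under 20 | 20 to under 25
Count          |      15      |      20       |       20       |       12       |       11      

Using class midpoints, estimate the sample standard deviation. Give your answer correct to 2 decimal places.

6.56

Midpoints: 2.5, 7.5, 12.5, 17.5, 22.5
n = 78, Σfm = 895, mean = 11.4744
Σfm² = 13587.5
Σf(m − x̄)² = Σfm² − (Σfm)²/n = 13587.5 − 895²/78 = 3317.9487
Sample variance = 3317.9487 / 77 = 43.0902
Standard deviation = √43.0902 = 6.5643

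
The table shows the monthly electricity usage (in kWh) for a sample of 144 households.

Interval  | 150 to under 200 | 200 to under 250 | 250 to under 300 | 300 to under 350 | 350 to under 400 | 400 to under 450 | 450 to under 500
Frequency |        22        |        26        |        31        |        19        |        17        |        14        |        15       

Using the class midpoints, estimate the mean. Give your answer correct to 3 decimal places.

Midpoints: 175, 225, 275, 325, 375, 425, 475
Σfm = 22×175 + 26×225 + 31×275 + 19×325 + 17×375 + 14×425 + 15×475 = 43850
n = Σf = 144
Mean = 43850 / 144 = 304.5139

304.514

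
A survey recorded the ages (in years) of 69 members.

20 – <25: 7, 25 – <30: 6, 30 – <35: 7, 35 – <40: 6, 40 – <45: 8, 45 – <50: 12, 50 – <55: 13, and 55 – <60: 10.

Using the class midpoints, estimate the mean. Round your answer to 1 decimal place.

Midpoints: 22.5, 27.5, 32.5, 37.5, 42.5, 47.5, 52.5, 57.5
Σfm = 7×22.5 + 6×27.5 + 7×32.5 + 6×37.5 + 8×42.5 + 12×47.5 + 13×52.5 + 10×57.5 = 2942.5
n = Σf = 69
Mean = 2942.5 / 69 = 42.6449

42.6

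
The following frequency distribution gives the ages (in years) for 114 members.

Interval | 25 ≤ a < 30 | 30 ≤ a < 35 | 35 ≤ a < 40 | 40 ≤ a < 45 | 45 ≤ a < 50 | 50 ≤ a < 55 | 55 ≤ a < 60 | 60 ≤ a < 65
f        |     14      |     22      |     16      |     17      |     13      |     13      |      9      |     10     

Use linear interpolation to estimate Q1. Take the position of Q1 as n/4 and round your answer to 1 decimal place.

Cumulative frequencies: 14, 36, 52, 69, 82, 95, 104, 114
n = 114; position = n/4 = 28.5.
This falls in the class 30 ≤ a < 35: L = 30, F = 14, f = 22, h = 5.
Lower quartile ≈ 30 + ((28.5 − 14) / 22) × 5 = 33.2955

33.3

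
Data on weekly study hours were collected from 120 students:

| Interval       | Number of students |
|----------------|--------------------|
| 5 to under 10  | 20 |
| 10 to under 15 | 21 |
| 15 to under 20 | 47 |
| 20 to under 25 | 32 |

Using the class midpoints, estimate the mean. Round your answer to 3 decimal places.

16.292

Midpoints: 7.5, 12.5, 17.5, 22.5
Σfm = 20×7.5 + 21×12.5 + 47×17.5 + 32×22.5 = 1955
n = Σf = 120
Mean = 1955 / 120 = 16.2917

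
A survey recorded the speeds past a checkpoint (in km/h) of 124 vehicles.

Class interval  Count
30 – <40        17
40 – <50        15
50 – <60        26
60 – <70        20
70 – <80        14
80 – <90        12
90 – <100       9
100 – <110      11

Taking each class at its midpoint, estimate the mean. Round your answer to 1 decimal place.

65.2

Midpoints: 35, 45, 55, 65, 75, 85, 95, 105
Σfm = 17×35 + 15×45 + 26×55 + 20×65 + 14×75 + 12×85 + 9×95 + 11×105 = 8080
n = Σf = 124
Mean = 8080 / 124 = 65.1613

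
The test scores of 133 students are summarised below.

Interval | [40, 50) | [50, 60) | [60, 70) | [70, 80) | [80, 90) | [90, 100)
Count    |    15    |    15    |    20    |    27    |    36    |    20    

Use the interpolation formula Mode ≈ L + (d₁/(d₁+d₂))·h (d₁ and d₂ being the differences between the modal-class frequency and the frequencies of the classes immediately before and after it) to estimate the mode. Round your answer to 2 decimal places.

Modal class: [80, 90) (highest frequency 36).
d₁ = 36 − 27 = 9, d₂ = 36 − 20 = 16
Mode ≈ 80 + (9/(9+16)) × 10 = 80 + 3.6000 = 83.6000

83.60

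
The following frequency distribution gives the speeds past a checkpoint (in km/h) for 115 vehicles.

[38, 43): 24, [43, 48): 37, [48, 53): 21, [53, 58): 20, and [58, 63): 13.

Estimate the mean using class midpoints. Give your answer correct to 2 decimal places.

48.80

Midpoints: 40.5, 45.5, 50.5, 55.5, 60.5
Σfm = 24×40.5 + 37×45.5 + 21×50.5 + 20×55.5 + 13×60.5 = 5612.5
n = Σf = 115
Mean = 5612.5 / 115 = 48.8043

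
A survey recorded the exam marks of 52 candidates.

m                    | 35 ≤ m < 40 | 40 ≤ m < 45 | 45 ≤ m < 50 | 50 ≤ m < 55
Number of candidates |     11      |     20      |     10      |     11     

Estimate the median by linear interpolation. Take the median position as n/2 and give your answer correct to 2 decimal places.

43.75

Cumulative frequencies: 11, 31, 41, 52
n = 52; position = n/2 = 26.
This falls in the class 40 ≤ m < 45: L = 40, F = 11, f = 20, h = 5.
Median ≈ 40 + ((26 − 11) / 20) × 5 = 43.7500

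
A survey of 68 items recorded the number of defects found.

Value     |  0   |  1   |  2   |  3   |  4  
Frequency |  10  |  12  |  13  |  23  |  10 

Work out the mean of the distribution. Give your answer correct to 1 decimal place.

2.2

Values: 0, 1, 2, 3, 4
Σfx = 10×0 + 12×1 + 13×2 + 23×3 + 10×4 = 147
n = Σf = 68
Mean = 147 / 68 = 2.1618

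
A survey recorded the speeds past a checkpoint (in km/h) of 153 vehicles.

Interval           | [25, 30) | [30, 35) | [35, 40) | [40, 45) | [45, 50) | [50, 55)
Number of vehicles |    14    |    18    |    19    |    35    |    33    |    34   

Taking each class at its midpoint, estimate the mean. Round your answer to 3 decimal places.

42.631

Midpoints: 27.5, 32.5, 37.5, 42.5, 47.5, 52.5
Σfm = 14×27.5 + 18×32.5 + 19×37.5 + 35×42.5 + 33×47.5 + 34×52.5 = 6522.5
n = Σf = 153
Mean = 6522.5 / 153 = 42.6307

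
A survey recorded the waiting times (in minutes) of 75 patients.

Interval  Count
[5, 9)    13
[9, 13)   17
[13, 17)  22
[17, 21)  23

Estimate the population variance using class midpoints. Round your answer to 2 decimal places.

18.49

Midpoints: 7, 11, 15, 19
n = 75, Σfm = 1045, mean = 13.9333
Σfm² = 15947
Σf(m − x̄)² = Σfm² − (Σfm)²/n = 15947 − 1045²/75 = 1386.6667
Population variance = 1386.6667 / 75 = 18.4889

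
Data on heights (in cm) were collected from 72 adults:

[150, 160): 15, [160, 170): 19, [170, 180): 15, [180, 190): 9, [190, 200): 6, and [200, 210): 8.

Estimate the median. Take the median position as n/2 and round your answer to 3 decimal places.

171.333

Cumulative frequencies: 15, 34, 49, 58, 64, 72
n = 72; position = n/2 = 36.
This falls in the class [170, 180): L = 170, F = 34, f = 15, h = 10.
Median ≈ 170 + ((36 − 34) / 15) × 10 = 171.3333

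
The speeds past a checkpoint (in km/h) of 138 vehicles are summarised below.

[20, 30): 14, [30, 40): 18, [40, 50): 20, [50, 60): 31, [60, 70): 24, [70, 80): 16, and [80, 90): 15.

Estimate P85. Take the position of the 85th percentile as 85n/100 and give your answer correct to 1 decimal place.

76.4

Cumulative frequencies: 14, 32, 52, 83, 107, 123, 138
n = 138; position = 85n/100 = 117.3.
This falls in the class [70, 80): L = 70, F = 107, f = 16, h = 10.
85th percentile ≈ 70 + ((117.3 − 107) / 16) × 10 = 76.4375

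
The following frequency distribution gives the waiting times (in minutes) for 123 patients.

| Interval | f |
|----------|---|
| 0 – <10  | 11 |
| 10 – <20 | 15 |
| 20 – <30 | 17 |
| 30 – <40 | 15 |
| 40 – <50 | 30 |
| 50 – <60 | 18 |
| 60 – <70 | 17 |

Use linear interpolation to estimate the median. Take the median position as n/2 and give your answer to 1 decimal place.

41.2

Cumulative frequencies: 11, 26, 43, 58, 88, 106, 123
n = 123; position = n/2 = 61.5.
This falls in the class 40 – <50: L = 40, F = 58, f = 30, h = 10.
Median ≈ 40 + ((61.5 − 58) / 30) × 10 = 41.1667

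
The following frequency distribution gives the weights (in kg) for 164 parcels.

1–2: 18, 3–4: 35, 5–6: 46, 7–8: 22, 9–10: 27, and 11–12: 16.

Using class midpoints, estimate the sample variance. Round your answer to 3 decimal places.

Midpoints: 1.5, 3.5, 5.5, 7.5, 9.5, 11.5
n = 164, Σfm = 1008, mean = 6.1463
Σfm² = 7651
Σf(m − x̄)² = Σfm² − (Σfm)²/n = 7651 − 1008²/164 = 1455.4878
Sample variance = 1455.4878 / 163 = 8.9294

8.929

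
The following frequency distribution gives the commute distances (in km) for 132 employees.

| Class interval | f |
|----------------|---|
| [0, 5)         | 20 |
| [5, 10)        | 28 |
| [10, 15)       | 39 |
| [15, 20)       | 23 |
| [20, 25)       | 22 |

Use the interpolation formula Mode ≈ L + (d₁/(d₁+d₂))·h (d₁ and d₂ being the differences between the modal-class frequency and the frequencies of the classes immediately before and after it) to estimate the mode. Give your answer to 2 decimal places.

Modal class: [10, 15) (highest frequency 39).
d₁ = 39 − 28 = 11, d₂ = 39 − 23 = 16
Mode ≈ 10 + (11/(11+16)) × 5 = 10 + 2.0370 = 12.0370

12.04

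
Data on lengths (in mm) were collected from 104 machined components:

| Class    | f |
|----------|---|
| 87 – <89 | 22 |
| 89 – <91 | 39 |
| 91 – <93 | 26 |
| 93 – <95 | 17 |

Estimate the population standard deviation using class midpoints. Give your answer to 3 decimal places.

Midpoints: 88, 90, 92, 94
n = 104, Σfm = 9436, mean = 90.7308
Σfm² = 856544
Σf(m − x̄)² = Σfm² − (Σfm)²/n = 856544 − 9436²/104 = 408.4615
Population variance = 408.4615 / 104 = 3.9275
Standard deviation = √3.9275 = 1.9818

1.982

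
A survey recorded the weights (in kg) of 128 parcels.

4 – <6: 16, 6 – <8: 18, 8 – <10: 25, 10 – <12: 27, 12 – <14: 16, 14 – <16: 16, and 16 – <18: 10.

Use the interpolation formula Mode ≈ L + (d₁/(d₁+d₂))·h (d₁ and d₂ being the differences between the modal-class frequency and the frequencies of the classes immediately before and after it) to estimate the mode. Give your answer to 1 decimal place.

10.3

Modal class: 10 – <12 (highest frequency 27).
d₁ = 27 − 25 = 2, d₂ = 27 − 16 = 11
Mode ≈ 10 + (2/(2+11)) × 2 = 10 + 0.3077 = 10.3077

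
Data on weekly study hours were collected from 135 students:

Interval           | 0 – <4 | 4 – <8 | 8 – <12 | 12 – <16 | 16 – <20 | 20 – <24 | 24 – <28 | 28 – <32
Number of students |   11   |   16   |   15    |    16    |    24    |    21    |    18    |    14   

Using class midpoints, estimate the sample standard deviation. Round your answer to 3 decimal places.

Midpoints: 2, 6, 10, 14, 18, 22, 26, 30
n = 135, Σfm = 2274, mean = 16.8444
Σfm² = 47964
Σf(m − x̄)² = Σfm² − (Σfm)²/n = 47964 − 2274²/135 = 9659.7333
Sample variance = 9659.7333 / 134 = 72.0876
Standard deviation = √72.0876 = 8.4904

8.490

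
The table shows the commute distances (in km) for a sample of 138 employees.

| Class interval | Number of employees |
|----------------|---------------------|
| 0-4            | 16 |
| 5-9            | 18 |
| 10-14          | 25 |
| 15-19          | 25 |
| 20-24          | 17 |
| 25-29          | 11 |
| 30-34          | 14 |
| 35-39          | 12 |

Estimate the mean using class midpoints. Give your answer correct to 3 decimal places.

Midpoints: 2, 7, 12, 17, 22, 27, 32, 37
Σfm = 16×2 + 18×7 + 25×12 + 25×17 + 17×22 + 11×27 + 14×32 + 12×37 = 2446
n = Σf = 138
Mean = 2446 / 138 = 17.7246

17.725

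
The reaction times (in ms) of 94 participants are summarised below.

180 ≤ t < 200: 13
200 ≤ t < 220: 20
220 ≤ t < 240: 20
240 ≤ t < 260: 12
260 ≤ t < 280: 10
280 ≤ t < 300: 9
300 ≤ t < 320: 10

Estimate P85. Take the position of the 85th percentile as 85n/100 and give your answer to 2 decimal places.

290.89

Cumulative frequencies: 13, 33, 53, 65, 75, 84, 94
n = 94; position = 85n/100 = 79.9.
This falls in the class 280 ≤ t < 300: L = 280, F = 75, f = 9, h = 20.
85th percentile ≈ 280 + ((79.9 − 75) / 9) × 20 = 290.8889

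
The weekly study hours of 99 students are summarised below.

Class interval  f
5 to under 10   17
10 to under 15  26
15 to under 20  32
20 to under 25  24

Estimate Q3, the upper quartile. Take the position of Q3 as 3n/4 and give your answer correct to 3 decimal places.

Cumulative frequencies: 17, 43, 75, 99
n = 99; position = 3n/4 = 74.25.
This falls in the class 15 to under 20: L = 15, F = 43, f = 32, h = 5.
Upper quartile ≈ 15 + ((74.25 − 43) / 32) × 5 = 19.8828

19.883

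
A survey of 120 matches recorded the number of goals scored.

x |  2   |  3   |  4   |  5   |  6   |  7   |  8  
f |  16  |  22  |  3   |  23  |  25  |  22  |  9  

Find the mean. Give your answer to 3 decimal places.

5.008

Values: 2, 3, 4, 5, 6, 7, 8
Σfx = 16×2 + 22×3 + 3×4 + 23×5 + 25×6 + 22×7 + 9×8 = 601
n = Σf = 120
Mean = 601 / 120 = 5.0083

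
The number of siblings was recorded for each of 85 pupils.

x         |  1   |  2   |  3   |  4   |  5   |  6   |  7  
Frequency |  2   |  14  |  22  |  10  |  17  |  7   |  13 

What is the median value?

4

Cumulative frequencies: 2, 16, 38, 48, 65, 72, 85
n = 85, so the median is the value in position (n+1)/2 = 43.
Position 43 falls at value 4.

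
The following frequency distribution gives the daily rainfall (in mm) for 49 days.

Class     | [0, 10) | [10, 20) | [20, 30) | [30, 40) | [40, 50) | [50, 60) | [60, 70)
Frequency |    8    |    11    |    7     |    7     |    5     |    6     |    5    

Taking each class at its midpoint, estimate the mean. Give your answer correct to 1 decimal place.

Midpoints: 5, 15, 25, 35, 45, 55, 65
Σfm = 8×5 + 11×15 + 7×25 + 7×35 + 5×45 + 6×55 + 5×65 = 1505
n = Σf = 49
Mean = 1505 / 49 = 30.7143

30.7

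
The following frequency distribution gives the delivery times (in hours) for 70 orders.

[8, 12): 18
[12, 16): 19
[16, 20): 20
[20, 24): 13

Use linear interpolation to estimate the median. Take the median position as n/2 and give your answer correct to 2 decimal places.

15.58

Cumulative frequencies: 18, 37, 57, 70
n = 70; position = n/2 = 35.
This falls in the class [12, 16): L = 12, F = 18, f = 19, h = 4.
Median ≈ 12 + ((35 − 18) / 19) × 4 = 15.5789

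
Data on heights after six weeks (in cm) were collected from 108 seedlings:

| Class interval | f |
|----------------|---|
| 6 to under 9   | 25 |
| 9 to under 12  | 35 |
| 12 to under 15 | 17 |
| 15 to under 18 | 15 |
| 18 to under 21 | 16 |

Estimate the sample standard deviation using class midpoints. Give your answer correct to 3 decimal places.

Midpoints: 7.5, 10.5, 13.5, 16.5, 19.5
n = 108, Σfm = 1344, mean = 12.4444
Σfm² = 18531
Σf(m − x̄)² = Σfm² − (Σfm)²/n = 18531 − 1344²/108 = 1805.6667
Sample variance = 1805.6667 / 107 = 16.8754
Standard deviation = √16.8754 = 4.1080

4.108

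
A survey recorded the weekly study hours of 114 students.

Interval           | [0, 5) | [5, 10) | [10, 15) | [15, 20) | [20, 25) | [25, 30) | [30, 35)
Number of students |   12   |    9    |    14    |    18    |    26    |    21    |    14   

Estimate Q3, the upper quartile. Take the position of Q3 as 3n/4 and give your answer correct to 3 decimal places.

Cumulative frequencies: 12, 21, 35, 53, 79, 100, 114
n = 114; position = 3n/4 = 85.5.
This falls in the class [25, 30): L = 25, F = 79, f = 21, h = 5.
Upper quartile ≈ 25 + ((85.5 − 79) / 21) × 5 = 26.5476

26.548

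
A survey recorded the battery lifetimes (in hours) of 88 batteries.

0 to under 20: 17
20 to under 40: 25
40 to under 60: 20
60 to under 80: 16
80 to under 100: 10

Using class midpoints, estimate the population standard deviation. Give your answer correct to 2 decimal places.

25.49

Midpoints: 10, 30, 50, 70, 90
n = 88, Σfm = 3940, mean = 44.7727
Σfm² = 233600
Σf(m − x̄)² = Σfm² − (Σfm)²/n = 233600 − 3940²/88 = 57195.4545
Population variance = 57195.4545 / 88 = 649.9483
Standard deviation = √649.9483 = 25.4941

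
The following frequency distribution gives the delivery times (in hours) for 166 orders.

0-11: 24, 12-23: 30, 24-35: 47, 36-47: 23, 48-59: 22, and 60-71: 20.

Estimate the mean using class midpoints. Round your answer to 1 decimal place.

33.0

Midpoints: 5.5, 17.5, 29.5, 41.5, 53.5, 65.5
Σfm = 24×5.5 + 30×17.5 + 47×29.5 + 23×41.5 + 22×53.5 + 20×65.5 = 5485
n = Σf = 166
Mean = 5485 / 166 = 33.0422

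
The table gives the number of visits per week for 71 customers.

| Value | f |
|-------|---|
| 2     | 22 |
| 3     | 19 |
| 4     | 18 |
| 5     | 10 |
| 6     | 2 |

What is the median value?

3

Cumulative frequencies: 22, 41, 59, 69, 71
n = 71, so the median is the value in position (n+1)/2 = 36.
Position 36 falls at value 3.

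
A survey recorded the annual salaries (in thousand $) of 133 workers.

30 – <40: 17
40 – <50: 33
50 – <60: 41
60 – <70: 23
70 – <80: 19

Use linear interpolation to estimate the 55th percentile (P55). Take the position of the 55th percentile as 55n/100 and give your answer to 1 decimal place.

55.6

Cumulative frequencies: 17, 50, 91, 114, 133
n = 133; position = 55n/100 = 73.15.
This falls in the class 50 – <60: L = 50, F = 50, f = 41, h = 10.
55th percentile ≈ 50 + ((73.15 − 50) / 41) × 10 = 55.6463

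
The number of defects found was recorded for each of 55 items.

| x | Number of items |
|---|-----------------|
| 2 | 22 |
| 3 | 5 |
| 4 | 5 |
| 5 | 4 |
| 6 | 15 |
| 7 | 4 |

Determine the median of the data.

4

Cumulative frequencies: 22, 27, 32, 36, 51, 55
n = 55, so the median is the value in position (n+1)/2 = 28.
Position 28 falls at value 4.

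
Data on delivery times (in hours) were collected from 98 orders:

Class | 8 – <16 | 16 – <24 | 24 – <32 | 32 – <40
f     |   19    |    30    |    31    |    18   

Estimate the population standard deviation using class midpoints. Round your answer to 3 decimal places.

Midpoints: 12, 20, 28, 36
n = 98, Σfm = 2344, mean = 23.9184
Σfm² = 62368
Σf(m − x̄)² = Σfm² − (Σfm)²/n = 62368 − 2344²/98 = 6303.3469
Population variance = 6303.3469 / 98 = 64.3199
Standard deviation = √64.3199 = 8.0200

8.020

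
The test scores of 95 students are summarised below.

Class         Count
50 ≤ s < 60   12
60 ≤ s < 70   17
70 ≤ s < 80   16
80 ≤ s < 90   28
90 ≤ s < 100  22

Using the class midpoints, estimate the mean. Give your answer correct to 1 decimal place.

Midpoints: 55, 65, 75, 85, 95
Σfm = 12×55 + 17×65 + 16×75 + 28×85 + 22×95 = 7435
n = Σf = 95
Mean = 7435 / 95 = 78.2632

78.3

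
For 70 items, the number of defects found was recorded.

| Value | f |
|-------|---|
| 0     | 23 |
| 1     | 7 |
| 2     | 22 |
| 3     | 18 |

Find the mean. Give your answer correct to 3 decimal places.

Values: 0, 1, 2, 3
Σfx = 23×0 + 7×1 + 22×2 + 18×3 = 105
n = Σf = 70
Mean = 105 / 70 = 1.5000

1.500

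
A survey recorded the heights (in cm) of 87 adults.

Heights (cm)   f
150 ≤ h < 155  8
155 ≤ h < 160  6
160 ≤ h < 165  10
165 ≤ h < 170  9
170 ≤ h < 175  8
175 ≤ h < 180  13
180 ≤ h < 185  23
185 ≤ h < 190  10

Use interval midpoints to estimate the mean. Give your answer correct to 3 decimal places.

Midpoints: 152.5, 157.5, 162.5, 167.5, 172.5, 177.5, 182.5, 187.5
Σfm = 8×152.5 + 6×157.5 + 10×162.5 + 9×167.5 + 8×172.5 + 13×177.5 + 23×182.5 + 10×187.5 = 15057.5
n = Σf = 87
Mean = 15057.5 / 87 = 173.0747

173.075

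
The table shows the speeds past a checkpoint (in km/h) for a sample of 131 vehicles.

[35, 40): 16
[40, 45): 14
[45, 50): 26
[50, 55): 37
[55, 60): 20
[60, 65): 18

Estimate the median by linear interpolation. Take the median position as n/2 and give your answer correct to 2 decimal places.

Cumulative frequencies: 16, 30, 56, 93, 113, 131
n = 131; position = n/2 = 65.5.
This falls in the class [50, 55): L = 50, F = 56, f = 37, h = 5.
Median ≈ 50 + ((65.5 − 56) / 37) × 5 = 51.2838

51.28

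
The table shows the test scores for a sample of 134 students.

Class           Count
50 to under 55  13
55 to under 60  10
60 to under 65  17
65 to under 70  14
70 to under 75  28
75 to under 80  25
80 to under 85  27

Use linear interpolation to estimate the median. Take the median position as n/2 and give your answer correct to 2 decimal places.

Cumulative frequencies: 13, 23, 40, 54, 82, 107, 134
n = 134; position = n/2 = 67.
This falls in the class 70 to under 75: L = 70, F = 54, f = 28, h = 5.
Median ≈ 70 + ((67 − 54) / 28) × 5 = 72.3214

72.32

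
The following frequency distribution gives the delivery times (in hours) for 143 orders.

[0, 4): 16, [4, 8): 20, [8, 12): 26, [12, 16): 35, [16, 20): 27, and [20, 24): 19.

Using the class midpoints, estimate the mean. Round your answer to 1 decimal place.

12.6

Midpoints: 2, 6, 10, 14, 18, 22
Σfm = 16×2 + 20×6 + 26×10 + 35×14 + 27×18 + 19×22 = 1806
n = Σf = 143
Mean = 1806 / 143 = 12.6294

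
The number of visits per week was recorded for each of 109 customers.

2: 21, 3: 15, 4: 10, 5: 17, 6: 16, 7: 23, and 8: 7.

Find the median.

5

Cumulative frequencies: 21, 36, 46, 63, 79, 102, 109
n = 109, so the median is the value in position (n+1)/2 = 55.
Position 55 falls at value 5.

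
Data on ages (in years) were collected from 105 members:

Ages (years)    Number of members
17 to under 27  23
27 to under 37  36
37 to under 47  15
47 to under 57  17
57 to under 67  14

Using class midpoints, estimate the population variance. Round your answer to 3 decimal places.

Midpoints: 22, 32, 42, 52, 62
n = 105, Σfm = 4040, mean = 38.4762
Σfm² = 174240
Σf(m − x̄)² = Σfm² − (Σfm)²/n = 174240 − 4040²/105 = 18796.1905
Population variance = 18796.1905 / 105 = 179.0113

179.011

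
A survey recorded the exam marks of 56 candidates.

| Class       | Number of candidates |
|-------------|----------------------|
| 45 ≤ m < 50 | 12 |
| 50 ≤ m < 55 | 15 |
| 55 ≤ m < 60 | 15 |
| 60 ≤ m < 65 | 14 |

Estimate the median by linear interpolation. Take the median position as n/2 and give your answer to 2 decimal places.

Cumulative frequencies: 12, 27, 42, 56
n = 56; position = n/2 = 28.
This falls in the class 55 ≤ m < 60: L = 55, F = 27, f = 15, h = 5.
Median ≈ 55 + ((28 − 27) / 15) × 5 = 55.3333

55.33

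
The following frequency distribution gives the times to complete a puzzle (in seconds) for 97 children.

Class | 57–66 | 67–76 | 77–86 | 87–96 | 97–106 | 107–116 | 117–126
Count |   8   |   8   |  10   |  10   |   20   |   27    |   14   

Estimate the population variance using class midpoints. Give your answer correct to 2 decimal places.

333.09

Midpoints: 61.5, 71.5, 81.5, 91.5, 101.5, 111.5, 121.5
n = 97, Σfm = 9535.5, mean = 98.3041
Σfm² = 969688.25
Σf(m − x̄)² = Σfm² − (Σfm)²/n = 969688.25 − 9535.5²/97 = 32309.2784
Population variance = 32309.2784 / 97 = 333.0853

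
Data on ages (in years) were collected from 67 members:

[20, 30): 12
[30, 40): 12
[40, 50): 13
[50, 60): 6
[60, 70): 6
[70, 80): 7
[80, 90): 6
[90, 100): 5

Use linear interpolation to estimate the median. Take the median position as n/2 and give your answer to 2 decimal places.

47.31

Cumulative frequencies: 12, 24, 37, 43, 49, 56, 62, 67
n = 67; position = n/2 = 33.5.
This falls in the class [40, 50): L = 40, F = 24, f = 13, h = 10.
Median ≈ 40 + ((33.5 − 24) / 13) × 10 = 47.3077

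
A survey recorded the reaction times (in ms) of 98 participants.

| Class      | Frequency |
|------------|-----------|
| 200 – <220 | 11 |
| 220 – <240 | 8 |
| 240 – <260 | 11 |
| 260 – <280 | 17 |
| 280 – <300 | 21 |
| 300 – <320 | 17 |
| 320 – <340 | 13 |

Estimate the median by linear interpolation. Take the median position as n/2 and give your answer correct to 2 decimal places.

281.90

Cumulative frequencies: 11, 19, 30, 47, 68, 85, 98
n = 98; position = n/2 = 49.
This falls in the class 280 – <300: L = 280, F = 47, f = 21, h = 20.
Median ≈ 280 + ((49 − 47) / 21) × 20 = 281.9048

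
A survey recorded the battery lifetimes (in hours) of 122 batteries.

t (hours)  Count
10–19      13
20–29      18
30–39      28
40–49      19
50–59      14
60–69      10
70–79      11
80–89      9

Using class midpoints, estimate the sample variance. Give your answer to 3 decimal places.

Midpoints: 14.5, 24.5, 34.5, 44.5, 54.5, 64.5, 74.5, 84.5
n = 122, Σfm = 5429, mean = 44.5000
Σfm² = 292990.5
Σf(m − x̄)² = Σfm² − (Σfm)²/n = 292990.5 − 5429²/122 = 51400.0000
Sample variance = 51400.0000 / 121 = 424.7934

424.793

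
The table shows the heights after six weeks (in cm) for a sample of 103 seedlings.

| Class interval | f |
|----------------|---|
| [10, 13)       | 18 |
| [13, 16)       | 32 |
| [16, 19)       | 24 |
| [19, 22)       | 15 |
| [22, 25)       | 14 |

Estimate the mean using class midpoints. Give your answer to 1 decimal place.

Midpoints: 11.5, 14.5, 17.5, 20.5, 23.5
Σfm = 18×11.5 + 32×14.5 + 24×17.5 + 15×20.5 + 14×23.5 = 1727.5
n = Σf = 103
Mean = 1727.5 / 103 = 16.7718

16.8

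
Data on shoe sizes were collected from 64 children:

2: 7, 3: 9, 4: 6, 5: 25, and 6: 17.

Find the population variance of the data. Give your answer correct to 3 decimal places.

Values: 2, 3, 4, 5, 6
n = 64, Σfx = 292, mean = 4.5625
Σfx² = 1442
Σf(x − x̄)² = Σfx² − (Σfx)²/n = 1442 − 292²/64 = 109.7500
Population variance = 109.7500 / 64 = 1.7148

1.715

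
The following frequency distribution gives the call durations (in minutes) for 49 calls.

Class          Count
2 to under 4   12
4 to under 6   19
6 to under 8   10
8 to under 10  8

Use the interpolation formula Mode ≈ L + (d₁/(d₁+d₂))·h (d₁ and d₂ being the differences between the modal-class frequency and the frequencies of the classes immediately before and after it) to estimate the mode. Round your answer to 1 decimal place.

Modal class: 4 to under 6 (highest frequency 19).
d₁ = 19 − 12 = 7, d₂ = 19 − 10 = 9
Mode ≈ 4 + (7/(7+9)) × 2 = 4 + 0.8750 = 4.8750

4.9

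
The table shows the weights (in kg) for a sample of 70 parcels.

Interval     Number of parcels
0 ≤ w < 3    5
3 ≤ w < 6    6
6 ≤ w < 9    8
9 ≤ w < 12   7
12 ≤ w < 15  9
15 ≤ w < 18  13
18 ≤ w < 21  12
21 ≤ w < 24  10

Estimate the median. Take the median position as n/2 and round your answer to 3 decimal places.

Cumulative frequencies: 5, 11, 19, 26, 35, 48, 60, 70
n = 70; position = n/2 = 35.
This falls in the class 12 ≤ w < 15: L = 12, F = 26, f = 9, h = 3.
Median ≈ 12 + ((35 − 26) / 9) × 3 = 15.0000

15.000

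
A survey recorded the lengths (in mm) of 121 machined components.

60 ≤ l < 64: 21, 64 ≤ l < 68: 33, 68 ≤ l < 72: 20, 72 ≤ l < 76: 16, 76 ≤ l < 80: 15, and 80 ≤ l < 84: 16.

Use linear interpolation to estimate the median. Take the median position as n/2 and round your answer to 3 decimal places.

69.300

Cumulative frequencies: 21, 54, 74, 90, 105, 121
n = 121; position = n/2 = 60.5.
This falls in the class 68 ≤ l < 72: L = 68, F = 54, f = 20, h = 4.
Median ≈ 68 + ((60.5 − 54) / 20) × 4 = 69.3000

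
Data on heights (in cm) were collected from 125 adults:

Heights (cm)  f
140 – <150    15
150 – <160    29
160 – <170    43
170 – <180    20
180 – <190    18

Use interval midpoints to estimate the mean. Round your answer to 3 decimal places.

164.760

Midpoints: 145, 155, 165, 175, 185
Σfm = 15×145 + 29×155 + 43×165 + 20×175 + 18×185 = 20595
n = Σf = 125
Mean = 20595 / 125 = 164.7600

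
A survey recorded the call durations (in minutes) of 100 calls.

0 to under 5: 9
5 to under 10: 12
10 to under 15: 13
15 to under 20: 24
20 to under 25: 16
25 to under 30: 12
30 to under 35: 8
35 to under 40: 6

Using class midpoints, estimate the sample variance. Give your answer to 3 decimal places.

Midpoints: 2.5, 7.5, 12.5, 17.5, 22.5, 27.5, 32.5, 37.5
n = 100, Σfm = 1870, mean = 18.7000
Σfm² = 44175
Σf(m − x̄)² = Σfm² − (Σfm)²/n = 44175 − 1870²/100 = 9206.0000
Sample variance = 9206.0000 / 99 = 92.9899

92.990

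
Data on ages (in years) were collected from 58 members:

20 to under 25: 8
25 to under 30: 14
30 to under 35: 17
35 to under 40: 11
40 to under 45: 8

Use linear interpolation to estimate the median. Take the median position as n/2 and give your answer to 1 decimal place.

32.1

Cumulative frequencies: 8, 22, 39, 50, 58
n = 58; position = n/2 = 29.
This falls in the class 30 to under 35: L = 30, F = 22, f = 17, h = 5.
Median ≈ 30 + ((29 − 22) / 17) × 5 = 32.0588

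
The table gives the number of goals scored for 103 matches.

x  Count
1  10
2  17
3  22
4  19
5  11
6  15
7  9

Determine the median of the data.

4

Cumulative frequencies: 10, 27, 49, 68, 79, 94, 103
n = 103, so the median is the value in position (n+1)/2 = 52.
Position 52 falls at value 4.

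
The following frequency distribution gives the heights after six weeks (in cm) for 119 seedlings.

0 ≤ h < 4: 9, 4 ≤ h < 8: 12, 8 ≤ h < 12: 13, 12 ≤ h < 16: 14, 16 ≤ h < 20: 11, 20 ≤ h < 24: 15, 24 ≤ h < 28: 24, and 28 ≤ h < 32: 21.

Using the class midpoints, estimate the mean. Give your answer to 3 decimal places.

Midpoints: 2, 6, 10, 14, 18, 22, 26, 30
Σfm = 9×2 + 12×6 + 13×10 + 14×14 + 11×18 + 15×22 + 24×26 + 21×30 = 2198
n = Σf = 119
Mean = 2198 / 119 = 18.4706

18.471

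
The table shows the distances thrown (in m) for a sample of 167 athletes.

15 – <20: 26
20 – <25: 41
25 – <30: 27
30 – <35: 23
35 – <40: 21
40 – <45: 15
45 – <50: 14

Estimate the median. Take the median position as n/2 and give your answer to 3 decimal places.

28.056

Cumulative frequencies: 26, 67, 94, 117, 138, 153, 167
n = 167; position = n/2 = 83.5.
This falls in the class 25 – <30: L = 25, F = 67, f = 27, h = 5.
Median ≈ 25 + ((83.5 − 67) / 27) × 5 = 28.0556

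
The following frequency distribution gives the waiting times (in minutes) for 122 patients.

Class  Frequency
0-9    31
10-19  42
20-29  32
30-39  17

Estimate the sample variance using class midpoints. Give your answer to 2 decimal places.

99.97

Midpoints: 4.5, 14.5, 24.5, 34.5
n = 122, Σfm = 2119, mean = 17.3689
Σfm² = 48900.5
Σf(m − x̄)² = Σfm² − (Σfm)²/n = 48900.5 − 2119²/122 = 12095.9016
Sample variance = 12095.9016 / 121 = 99.9661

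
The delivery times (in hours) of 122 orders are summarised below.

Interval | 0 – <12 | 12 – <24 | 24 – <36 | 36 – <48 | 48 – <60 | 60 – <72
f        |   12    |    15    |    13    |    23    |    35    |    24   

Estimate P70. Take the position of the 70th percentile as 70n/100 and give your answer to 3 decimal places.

55.680

Cumulative frequencies: 12, 27, 40, 63, 98, 122
n = 122; position = 70n/100 = 85.4.
This falls in the class 48 – <60: L = 48, F = 63, f = 35, h = 12.
70th percentile ≈ 48 + ((85.4 − 63) / 35) × 12 = 55.6800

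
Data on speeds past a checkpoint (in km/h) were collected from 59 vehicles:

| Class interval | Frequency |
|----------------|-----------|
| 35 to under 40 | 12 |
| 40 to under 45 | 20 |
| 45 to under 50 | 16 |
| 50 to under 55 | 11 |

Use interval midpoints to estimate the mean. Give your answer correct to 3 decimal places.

Midpoints: 37.5, 42.5, 47.5, 52.5
Σfm = 12×37.5 + 20×42.5 + 16×47.5 + 11×52.5 = 2637.5
n = Σf = 59
Mean = 2637.5 / 59 = 44.7034

44.703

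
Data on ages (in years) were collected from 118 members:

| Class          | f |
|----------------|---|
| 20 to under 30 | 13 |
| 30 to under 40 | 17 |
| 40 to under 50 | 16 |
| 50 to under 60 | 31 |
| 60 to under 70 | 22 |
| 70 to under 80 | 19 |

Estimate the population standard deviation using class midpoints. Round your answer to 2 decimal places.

Midpoints: 25, 35, 45, 55, 65, 75
n = 118, Σfm = 6200, mean = 52.5424
Σfm² = 354950
Σf(m − x̄)² = Σfm² − (Σfm)²/n = 354950 − 6200²/118 = 29187.2881
Population variance = 29187.2881 / 118 = 247.3499
Standard deviation = √247.3499 = 15.7274

15.73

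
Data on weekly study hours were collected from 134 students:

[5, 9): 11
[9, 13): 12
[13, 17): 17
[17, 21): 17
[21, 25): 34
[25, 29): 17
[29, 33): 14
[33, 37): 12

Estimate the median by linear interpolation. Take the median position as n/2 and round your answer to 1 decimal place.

22.2

Cumulative frequencies: 11, 23, 40, 57, 91, 108, 122, 134
n = 134; position = n/2 = 67.
This falls in the class [21, 25): L = 21, F = 57, f = 34, h = 4.
Median ≈ 21 + ((67 − 57) / 34) × 4 = 22.1765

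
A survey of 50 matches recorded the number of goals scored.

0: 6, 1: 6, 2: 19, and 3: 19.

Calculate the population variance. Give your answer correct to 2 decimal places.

0.98

Values: 0, 1, 2, 3
n = 50, Σfx = 101, mean = 2.0200
Σfx² = 253
Σf(x − x̄)² = Σfx² − (Σfx)²/n = 253 − 101²/50 = 48.9800
Population variance = 48.9800 / 50 = 0.9796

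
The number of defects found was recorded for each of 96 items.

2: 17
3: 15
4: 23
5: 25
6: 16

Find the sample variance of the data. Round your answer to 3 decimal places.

Values: 2, 3, 4, 5, 6
n = 96, Σfx = 392, mean = 4.0833
Σfx² = 1772
Σf(x − x̄)² = Σfx² − (Σfx)²/n = 1772 − 392²/96 = 171.3333
Sample variance = 171.3333 / 95 = 1.8035

1.804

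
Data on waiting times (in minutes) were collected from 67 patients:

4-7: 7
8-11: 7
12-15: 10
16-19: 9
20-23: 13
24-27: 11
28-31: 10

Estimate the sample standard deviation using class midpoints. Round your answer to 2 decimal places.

7.66

Midpoints: 5.5, 9.5, 13.5, 17.5, 21.5, 25.5, 29.5
n = 67, Σfm = 1252.5, mean = 18.6940
Σfm² = 27286.75
Σf(m − x̄)² = Σfm² − (Σfm)²/n = 27286.75 − 1252.5²/67 = 3872.4776
Sample variance = 3872.4776 / 66 = 58.6739
Standard deviation = √58.6739 = 7.6599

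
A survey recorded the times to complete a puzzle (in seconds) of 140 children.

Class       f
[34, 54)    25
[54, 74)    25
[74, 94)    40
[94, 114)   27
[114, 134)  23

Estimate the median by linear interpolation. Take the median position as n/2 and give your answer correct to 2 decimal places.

Cumulative frequencies: 25, 50, 90, 117, 140
n = 140; position = n/2 = 70.
This falls in the class [74, 94): L = 74, F = 50, f = 40, h = 20.
Median ≈ 74 + ((70 − 50) / 40) × 20 = 84.0000

84.00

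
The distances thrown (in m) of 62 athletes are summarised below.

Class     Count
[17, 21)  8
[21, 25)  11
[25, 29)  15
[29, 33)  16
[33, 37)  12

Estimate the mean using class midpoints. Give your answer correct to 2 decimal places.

Midpoints: 19, 23, 27, 31, 35
Σfm = 8×19 + 11×23 + 15×27 + 16×31 + 12×35 = 1726
n = Σf = 62
Mean = 1726 / 62 = 27.8387

27.84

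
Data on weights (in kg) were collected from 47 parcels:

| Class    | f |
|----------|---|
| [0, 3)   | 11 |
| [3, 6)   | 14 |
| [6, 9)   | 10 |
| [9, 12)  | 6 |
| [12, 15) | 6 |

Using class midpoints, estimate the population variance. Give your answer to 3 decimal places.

15.531

Midpoints: 1.5, 4.5, 7.5, 10.5, 13.5
n = 47, Σfm = 298.5, mean = 6.3511
Σfm² = 2625.75
Σf(m − x̄)² = Σfm² − (Σfm)²/n = 2625.75 − 298.5²/47 = 729.9574
Population variance = 729.9574 / 47 = 15.5310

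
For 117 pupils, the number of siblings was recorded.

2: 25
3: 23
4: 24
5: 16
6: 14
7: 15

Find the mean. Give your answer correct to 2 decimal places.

4.14

Values: 2, 3, 4, 5, 6, 7
Σfx = 25×2 + 23×3 + 24×4 + 16×5 + 14×6 + 15×7 = 484
n = Σf = 117
Mean = 484 / 117 = 4.1368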